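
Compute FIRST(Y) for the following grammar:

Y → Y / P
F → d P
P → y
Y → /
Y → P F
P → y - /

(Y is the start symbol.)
To compute FIRST(Y), examine every production with Y on the left-hand side, reading each right-hand side left to right until a non-nullable symbol is reached.

FIRST sets of the other non-terminals involved (by the same procedure, iterated to a fixed point):
  FIRST(P) = { 'y' }

From Y → Y / P:
  - Y is the symbol being defined: contributes nothing new
    Y is not nullable, so stop
From Y → /:
  - '/' is a terminal: add '/' and stop
From Y → P F:
  - P is a non-terminal: add FIRST(P) \ {ε} = { 'y' }
    P is not nullable, so stop

Collecting: FIRST(Y) = { '/', 'y' }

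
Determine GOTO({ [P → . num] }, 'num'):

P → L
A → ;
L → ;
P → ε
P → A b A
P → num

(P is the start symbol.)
{ [P → num .] }

GOTO(I, 'num') = CLOSURE({ [A → αX.β] : [A → α.Xβ] ∈ I, X = 'num' })

Items with dot before 'num', with the dot advanced:
  [P → . num] → [P → num .]
Closure adds nothing (no advanced item has the dot before a non-terminal).

GOTO = { [P → num .] }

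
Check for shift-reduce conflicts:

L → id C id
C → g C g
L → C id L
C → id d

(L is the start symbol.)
Augment with L' → L and build the canonical LR(0) collection (I0 = CLOSURE({[L' → . L]}), then GOTO on every symbol after a dot until no new states appear). It has 13 states:
  I0: { [C → . g C g], [C → . id d], [L → . C id L], [L → . id C id], [L' → . L] }  — shift
  I1: { [L → C . id L] }  — shift
  I2: { [L' → L .] }  — accept
  I3: { [C → . g C g], [C → . id d], [C → g . C g] }  — shift
  I4: { [C → . g C g], [C → . id d], [C → id . d], [L → id . C id] }  — shift
  I5: { [L → id C . id] }  — shift
  I6: { [C → id d .] }  — reduce
  I7: { [C → id . d] }  — shift
  I8: { [L → id C id .] }  — reduce
  I9: { [C → g C . g] }  — shift
  I10: { [C → g C g .] }  — reduce
  I11: { [C → . g C g], [C → . id d], [L → . C id L], [L → . id C id], [L → C id . L] }  — shift
  I12: { [L → C id L .] }  — reduce

No state contains both a complete item and a shift item.

Answer: No shift-reduce conflicts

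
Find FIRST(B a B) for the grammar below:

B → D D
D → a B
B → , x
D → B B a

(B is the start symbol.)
FIRST sets of the non-terminals involved (from the grammar, by fixed-point iteration):
  FIRST(B) = { ',', 'a' }

To compute FIRST(B a B), process the symbols left to right:
Symbol B is a non-terminal. Add FIRST(B) \ {ε} = { ',', 'a' }
B is not nullable (ε ∉ FIRST(B)), so stop here.
FIRST(B a B) = { ',', 'a' }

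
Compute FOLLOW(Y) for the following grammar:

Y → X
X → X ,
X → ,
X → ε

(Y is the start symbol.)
To compute FOLLOW(Y), find every occurrence of Y on a right-hand side N → α Y β: add FIRST(β) \ {ε}, and if β is empty or nullable also add FOLLOW(N). Iterate to a fixed point.

Y is the start symbol, so $ ∈ FOLLOW(Y).
Y does not occur on any right-hand side.

Taking the union: FOLLOW(Y) = { $ }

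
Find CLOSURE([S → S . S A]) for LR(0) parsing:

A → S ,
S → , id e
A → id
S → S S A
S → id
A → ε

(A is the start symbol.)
To compute CLOSURE, for each item [A → α.Bβ] where B is a non-terminal, add [B → .γ] for all productions B → γ; repeat for the newly added items until nothing changes.

Start with: [S → S . S A]
  [S → S . S A] has the dot before S: add [S → . , id e], [S → . S S A], [S → . id]
No further items can be added.

CLOSURE = { [S → . , id e], [S → . S S A], [S → . id], [S → S . S A] }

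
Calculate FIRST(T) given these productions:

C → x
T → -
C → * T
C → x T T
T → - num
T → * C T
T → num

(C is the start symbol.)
{ '*', '-', 'num' }

To compute FIRST(T), examine every production with T on the left-hand side, reading each right-hand side left to right until a non-nullable symbol is reached.

From T → -:
  - '-' is a terminal: add '-' and stop
From T → - num:
  - '-' is a terminal: add '-' and stop
From T → * C T:
  - '*' is a terminal: add '*' and stop
From T → num:
  - num is a terminal: add 'num' and stop

Collecting: FIRST(T) = { '*', '-', 'num' }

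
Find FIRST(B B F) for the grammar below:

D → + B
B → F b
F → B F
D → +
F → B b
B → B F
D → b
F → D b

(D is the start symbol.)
FIRST sets of the non-terminals involved (from the grammar, by fixed-point iteration):
  FIRST(B) = { '+', 'b' }

To compute FIRST(B B F), process the symbols left to right:
Symbol B is a non-terminal. Add FIRST(B) \ {ε} = { '+', 'b' }
B is not nullable (ε ∉ FIRST(B)), so stop here.
FIRST(B B F) = { '+', 'b' }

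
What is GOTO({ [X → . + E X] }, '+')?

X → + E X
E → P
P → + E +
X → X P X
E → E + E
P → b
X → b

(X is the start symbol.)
{ [E → . E + E], [E → . P], [P → . + E +], [P → . b], [X → + . E X] }

GOTO(I, '+') = CLOSURE({ [A → αX.β] : [A → α.Xβ] ∈ I, X = '+' })

Items with dot before '+', with the dot advanced:
  [X → . + E X] → [X → + . E X]
Closure of the advanced items:
  [X → + . E X] has the dot before E: add [E → . P], [E → . E + E]
  [E → . P] has the dot before P: add [P → . + E +], [P → . b]

GOTO = { [E → . E + E], [E → . P], [P → . + E +], [P → . b], [X → + . E X] }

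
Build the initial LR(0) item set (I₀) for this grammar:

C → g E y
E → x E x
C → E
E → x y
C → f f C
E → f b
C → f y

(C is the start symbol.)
First, augment the grammar with C' → C
I₀ = CLOSURE({ [C' → . C] }):
  [C' → . C] has the dot before C: add [C → . g E y], [C → . E], [C → . f f C], [C → . f y]
  [C → . E] has the dot before E: add [E → . x E x], [E → . x y], [E → . f b]
No further items can be added.

I₀ = { [C → . E], [C → . f f C], [C → . f y], [C → . g E y], [C' → . C], [E → . f b], [E → . x E x], [E → . x y] }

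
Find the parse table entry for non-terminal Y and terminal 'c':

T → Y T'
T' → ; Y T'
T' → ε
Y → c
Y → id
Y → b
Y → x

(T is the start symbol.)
To find M[Y, 'c'], we find productions for Y where 'c' is in the predict set (PREDICT(N → α) = (FIRST(α) \ {ε}) ∪ (FOLLOW(N) if α ⇒* ε)).

Y → c: PREDICT = { 'c' }
  'c' is in predict set, so this production goes in M[Y, 'c']
Y → id: PREDICT = { 'id' }
Y → b: PREDICT = { 'b' }
Y → x: PREDICT = { 'x' }

M[Y, 'c'] = Y → c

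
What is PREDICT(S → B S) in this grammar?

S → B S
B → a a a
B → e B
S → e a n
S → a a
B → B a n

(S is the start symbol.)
{ 'a', 'e' }

PREDICT(S → B S) = (FIRST(RHS) \ {ε}) ∪ (FOLLOW(S) if ε ∈ FIRST(RHS), i.e. RHS ⇒* ε)
FIRST(B) = { 'a', 'e' }
FIRST(B S) = { 'a', 'e' }
ε ∉ FIRST(B S), so FOLLOW(S) is not added.
PREDICT(S → B S) = { 'a', 'e' }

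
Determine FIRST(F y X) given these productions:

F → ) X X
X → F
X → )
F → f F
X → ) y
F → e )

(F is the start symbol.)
{ ')', 'e', 'f' }

FIRST sets of the non-terminals involved (from the grammar, by fixed-point iteration):
  FIRST(F) = { ')', 'e', 'f' }

To compute FIRST(F y X), process the symbols left to right:
Symbol F is a non-terminal. Add FIRST(F) \ {ε} = { ')', 'e', 'f' }
F is not nullable (ε ∉ FIRST(F)), so stop here.
FIRST(F y X) = { ')', 'e', 'f' }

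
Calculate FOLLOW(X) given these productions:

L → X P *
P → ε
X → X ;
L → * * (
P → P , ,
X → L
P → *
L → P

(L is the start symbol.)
{ '*', ',', ';' }

To compute FOLLOW(X), find every occurrence of X on a right-hand side N → α X β: add FIRST(β) \ {ε}, and if β is empty or nullable also add FOLLOW(N). Iterate to a fixed point.

In L → X P *: X is followed by P '*', add FIRST(P '*') \ {ε} = { '*', ',' }
In X → X ;: X is followed by ';', add FIRST(';') \ {ε} = { ';' }

Taking the union: FOLLOW(X) = { '*', ',', ';' }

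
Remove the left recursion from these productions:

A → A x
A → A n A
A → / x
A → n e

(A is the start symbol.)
A is directly left-recursive. The standard transformation for
  A → A α₁ | ... | A α_m | β₁ | ... | β_n
is
  A  → β₁ A' | ... | β_n A'
  A' → α₁ A' | ... | α_m A' | ε

A → / x becomes A → / x A'
A → n e becomes A → n e A'
A → A x becomes A' → x A'
A → A n A becomes A' → n A A'
Add A' → ε

Resulting grammar:
A → / x A'
A → n e A'
A' → x A'
A' → n A A'
A' → ε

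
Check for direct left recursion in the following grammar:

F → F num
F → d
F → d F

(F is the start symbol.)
F → F num: LEFT RECURSIVE (starts with F)
F → d: starts with d
F → d F: starts with d

The grammar has direct left recursion on: F.

Answer: Yes, F is left-recursive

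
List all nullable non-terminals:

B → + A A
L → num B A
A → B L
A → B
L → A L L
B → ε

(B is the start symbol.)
{ 'A', 'B' }

A non-terminal is nullable if it can derive ε (the empty string): either it has an ε-production, or it has a production whose right-hand side consists entirely of nullable non-terminals.

ε-productions: B → ε
So B is immediately nullable.
A → B: every symbol on the right is nullable, so A is nullable too.
No further non-terminal can be added: every production for the remaining non-terminals contains a terminal or a non-nullable non-terminal.
Nullable = { 'A', 'B' }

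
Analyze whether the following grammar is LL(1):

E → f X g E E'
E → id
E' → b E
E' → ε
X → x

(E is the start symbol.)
No. Predict set conflict for E': { 'b' }

Relevant sets:
  FOLLOW(E') = { $, 'b' }

For E:
  PREDICT(E → f X g E E') = { 'f' }
  PREDICT(E → id) = { 'id' }
For E':
  PREDICT(E' → b E) = { 'b' }
  PREDICT(E' → ε) = { $, 'b' }
X has a single production, so nothing to check there.

Conflict found: Predict set conflict for E': { 'b' }
The grammar is NOT LL(1).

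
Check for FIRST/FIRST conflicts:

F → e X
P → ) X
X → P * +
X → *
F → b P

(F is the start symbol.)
No FIRST/FIRST conflicts.

A FIRST/FIRST conflict occurs when two productions N → α and N → β for the same non-terminal have FIRST(α) ∩ FIRST(β) ≠ ∅ (with ε ∈ FIRST of a nullable right-hand side, so two nullable alternatives also conflict).

FIRST sets of the non-terminals at (or reachable through a nullable prefix from) the front of some alternative:
  FIRST(P) = { ')' }

Productions for F:
  F → e X: FIRST = { 'e' }
  F → b P: FIRST = { 'b' }
Productions for X:
  X → P * +: FIRST = { ')' }
  X → *: FIRST = { '*' }
P has only one production, so no FIRST/FIRST conflict is possible there.

All alternatives of each non-terminal have pairwise disjoint FIRST sets.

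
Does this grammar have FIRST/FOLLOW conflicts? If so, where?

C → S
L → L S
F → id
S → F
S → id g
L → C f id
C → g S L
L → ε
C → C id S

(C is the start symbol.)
Yes. L → L S with FOLLOW(L) on { 'id' }; L → C f id with FOLLOW(L) on { 'id' }

A FIRST/FOLLOW conflict occurs when a non-terminal N has a nullable alternative N → β (β ⇒* ε) and another alternative N → α with FIRST(α) ∩ FOLLOW(N) ≠ ∅: on such a lookahead the parser cannot decide between expanding α and letting N vanish via β.

Nullable non-terminals: L.
FIRST sets used below: FIRST(L) = { 'g', 'id', ε }, FIRST(S) = { 'id' }, FIRST(C) = { 'g', 'id' }

L: nullable alternative(s) L → ε; FOLLOW(L) = { $, 'f', 'id' }
  L → L S: FIRST \ {ε} = { 'g', 'id' } — overlaps FOLLOW(L) on { 'id' }: CONFLICT
  L → C f id: FIRST \ {ε} = { 'g', 'id' } — overlaps FOLLOW(L) on { 'id' }: CONFLICT
  L → ε: FIRST \ {ε} = { } — this is the only nullable alternative, skip

C, F, S have no nullable alternative, so no FIRST/FOLLOW check is needed there.

So the grammar has 2 FIRST/FOLLOW conflicts (marked CONFLICT above).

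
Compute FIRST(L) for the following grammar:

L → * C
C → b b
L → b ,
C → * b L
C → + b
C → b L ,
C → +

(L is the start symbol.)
To compute FIRST(L), examine every production with L on the left-hand side, reading each right-hand side left to right until a non-nullable symbol is reached.

From L → * C:
  - '*' is a terminal: add '*' and stop
From L → b ,:
  - b is a terminal: add 'b' and stop

Collecting: FIRST(L) = { '*', 'b' }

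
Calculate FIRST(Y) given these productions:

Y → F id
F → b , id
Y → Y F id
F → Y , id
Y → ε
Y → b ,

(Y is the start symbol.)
To compute FIRST(Y), examine every production with Y on the left-hand side, reading each right-hand side left to right until a non-nullable symbol is reached.

FIRST sets of the other non-terminals involved (by the same procedure, iterated to a fixed point):
  FIRST(F) = { ',', 'b' }

From Y → F id:
  - F is a non-terminal: add FIRST(F) \ {ε} = { ',', 'b' }
    F is not nullable, so stop
From Y → Y F id:
  - Y is the symbol being defined: contributes nothing new
    Y is nullable, so continue to the next symbol
  - F is a non-terminal: add FIRST(F) \ {ε} = { ',', 'b' }
    F is not nullable, so stop
From Y → ε:
  - ε-production, so ε ∈ FIRST(Y)
From Y → b ,:
  - b is a terminal: add 'b' and stop

Collecting: FIRST(Y) = { ',', 'b', ε }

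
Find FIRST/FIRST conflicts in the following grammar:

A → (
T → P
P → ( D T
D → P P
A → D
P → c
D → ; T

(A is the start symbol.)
FIRST sets of the non-terminals at (or reachable through a nullable prefix from) the front of some alternative:
  FIRST(D) = { '(', ';', 'c' }
  FIRST(P) = { '(', 'c' }

Productions for A:
  A → (: FIRST = { '(' }
  A → D: FIRST = { '(', ';', 'c' }
Productions for P:
  P → ( D T: FIRST = { '(' }
  P → c: FIRST = { 'c' }
Productions for D:
  D → P P: FIRST = { '(', 'c' }
  D → ; T: FIRST = { ';' }
T has only one production, so no FIRST/FIRST conflict is possible there.

Conflict for A: A → ( and A → D
  Overlap: { '(' }

Answer: Yes. A → '(' / A → D on { '(' }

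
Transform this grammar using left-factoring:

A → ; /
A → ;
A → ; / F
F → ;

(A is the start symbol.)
Left-factoring transforms A → αβ₁ | αβ₂ into A → αA' and A' → β₁ | β₂
(α is the longest common prefix among the alternatives). Repeat until
no nonterminal has two alternatives with a common prefix.

Round 1: A has alternatives sharing prefix ';'. Introduce A': A → ; A'
  Add: A' → /
  Add: A' → ε
  Add: A' → / F

Round 2: A' has alternatives sharing prefix '/'. Introduce A'': A' → / A''
  Add: A'' → ε
  Add: A'' → F

No remaining common prefixes — done.

Resulting grammar:
A → ; A'
A' → / A''
A'' → ε
A'' → F
A' → ε
F → ;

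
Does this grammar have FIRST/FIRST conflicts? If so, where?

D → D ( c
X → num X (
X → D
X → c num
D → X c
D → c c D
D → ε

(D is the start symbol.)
A FIRST/FIRST conflict occurs when two productions N → α and N → β for the same non-terminal have FIRST(α) ∩ FIRST(β) ≠ ∅ (with ε ∈ FIRST of a nullable right-hand side, so two nullable alternatives also conflict).

FIRST sets of the non-terminals at (or reachable through a nullable prefix from) the front of some alternative:
  FIRST(D) = { '(', 'c', 'num', ε }
  FIRST(X) = { '(', 'c', 'num', ε }

Productions for D:
  D → D ( c: FIRST = { '(', 'c', 'num' }
  D → X c: FIRST = { '(', 'c', 'num' }
  D → c c D: FIRST = { 'c' }
  D → ε: FIRST = { ε }
Productions for X:
  X → num X (: FIRST = { 'num' }
  X → D: FIRST = { '(', 'c', 'num', ε }
  X → c num: FIRST = { 'c' }

Conflict for D: D → D ( c and D → X c
  Overlap: { '(', 'c', 'num' }
Conflict for D: D → D ( c and D → c c D
  Overlap: { 'c' }
Conflict for D: D → X c and D → c c D
  Overlap: { 'c' }
Conflict for X: X → num X ( and X → D
  Overlap: { 'num' }
Conflict for X: X → D and X → c num
  Overlap: { 'c' }

Answer: Yes. D → D '(' c / D → X c on { '(', 'c', 'num' }; D → D '(' c / D → c c D on { 'c' }; D → X c / D → c c D on { 'c' }; X → num X '(' / X → D on { 'num' }; X → D / X → c num on { 'c' }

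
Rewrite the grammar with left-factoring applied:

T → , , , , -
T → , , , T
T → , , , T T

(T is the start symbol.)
Left-factoring transforms A → αβ₁ | αβ₂ into A → αA' and A' → β₁ | β₂
(α is the longest common prefix among the alternatives). Repeat until
no nonterminal has two alternatives with a common prefix.

Round 1: T has alternatives sharing prefix ', , ,'. Introduce T': T → , , , T'
  Add: T' → , -
  Add: T' → T
  Add: T' → T T

Round 2: T' has alternatives sharing prefix 'T'. Introduce T'': T' → T T''
  Add: T'' → ε
  Add: T'' → T

No remaining common prefixes — done.

Resulting grammar:
T → , , , T'
T' → , -
T' → T T''
T'' → ε
T'' → T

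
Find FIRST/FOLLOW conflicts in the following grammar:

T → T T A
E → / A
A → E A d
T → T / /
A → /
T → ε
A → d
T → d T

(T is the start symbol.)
A FIRST/FOLLOW conflict occurs when a non-terminal N has a nullable alternative N → β (β ⇒* ε) and another alternative N → α with FIRST(α) ∩ FOLLOW(N) ≠ ∅: on such a lookahead the parser cannot decide between expanding α and letting N vanish via β.

Nullable non-terminals: T.
FIRST sets used below: FIRST(T) = { '/', 'd', ε }, FIRST(A) = { '/', 'd' }

T: nullable alternative(s) T → ε; FOLLOW(T) = { $, '/', 'd' }
  T → T T A: FIRST \ {ε} = { '/', 'd' } — overlaps FOLLOW(T) on { '/', 'd' }: CONFLICT
  T → T / /: FIRST \ {ε} = { '/', 'd' } — overlaps FOLLOW(T) on { '/', 'd' }: CONFLICT
  T → ε: FIRST \ {ε} = { } — this is the only nullable alternative, skip
  T → d T: FIRST \ {ε} = { 'd' } — overlaps FOLLOW(T) on { 'd' }: CONFLICT

A, E have no nullable alternative, so no FIRST/FOLLOW check is needed there.

So the grammar has 3 FIRST/FOLLOW conflicts (marked CONFLICT above).

Answer: Yes. T → T T A with FOLLOW(T) on { '/', 'd' }; T → T '/' '/' with FOLLOW(T) on { '/', 'd' }; T → d T with FOLLOW(T) on { 'd' }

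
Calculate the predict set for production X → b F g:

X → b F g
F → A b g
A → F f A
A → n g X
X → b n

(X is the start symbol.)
PREDICT(X → b F g) = (FIRST(RHS) \ {ε}) ∪ (FOLLOW(X) if ε ∈ FIRST(RHS), i.e. RHS ⇒* ε)
FIRST(b F g) = { 'b' }
ε ∉ FIRST(b F g), so FOLLOW(X) is not added.
PREDICT(X → b F g) = { 'b' }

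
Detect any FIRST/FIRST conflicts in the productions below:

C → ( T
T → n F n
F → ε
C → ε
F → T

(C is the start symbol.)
No FIRST/FIRST conflicts.

A FIRST/FIRST conflict occurs when two productions N → α and N → β for the same non-terminal have FIRST(α) ∩ FIRST(β) ≠ ∅ (with ε ∈ FIRST of a nullable right-hand side, so two nullable alternatives also conflict).

FIRST sets of the non-terminals at (or reachable through a nullable prefix from) the front of some alternative:
  FIRST(T) = { 'n' }

Productions for C:
  C → ( T: FIRST = { '(' }
  C → ε: FIRST = { ε }
Productions for F:
  F → ε: FIRST = { ε }
  F → T: FIRST = { 'n' }
T has only one production, so no FIRST/FIRST conflict is possible there.

All alternatives of each non-terminal have pairwise disjoint FIRST sets.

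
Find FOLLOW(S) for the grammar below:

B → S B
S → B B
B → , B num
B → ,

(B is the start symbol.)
To compute FOLLOW(S), find every occurrence of S on a right-hand side N → α S β: add FIRST(β) \ {ε}, and if β is empty or nullable also add FOLLOW(N). Iterate to a fixed point.

In B → S B: S is followed by B, add FIRST(B) \ {ε} = { ',' }

Taking the union: FOLLOW(S) = { ',' }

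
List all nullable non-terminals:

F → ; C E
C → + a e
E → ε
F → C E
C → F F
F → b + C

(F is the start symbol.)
ε-productions: E → ε
So E is immediately nullable.
No further non-terminal can be added: every production for the remaining non-terminals contains a terminal or a non-nullable non-terminal.
Nullable = { 'E' }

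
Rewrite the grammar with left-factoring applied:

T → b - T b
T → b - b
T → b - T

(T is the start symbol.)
T → b - T'
T' → T T''
T'' → b
T'' → ε
T' → b

Left-factoring transforms A → αβ₁ | αβ₂ into A → αA' and A' → β₁ | β₂
(α is the longest common prefix among the alternatives). Repeat until
no nonterminal has two alternatives with a common prefix.

Round 1: T has alternatives sharing prefix 'b -'. Introduce T': T → b - T'
  Add: T' → T b
  Add: T' → b
  Add: T' → T

Round 2: T' has alternatives sharing prefix 'T'. Introduce T'': T' → T T''
  Add: T'' → b
  Add: T'' → ε

No remaining common prefixes — done.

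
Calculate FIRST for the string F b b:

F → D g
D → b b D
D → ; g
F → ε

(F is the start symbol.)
FIRST sets of the non-terminals involved (from the grammar, by fixed-point iteration):
  FIRST(F) = { ';', 'b', ε }

To compute FIRST(F b b), process the symbols left to right:
Symbol F is a non-terminal. Add FIRST(F) \ {ε} = { ';', 'b' }
F is nullable (ε ∈ FIRST(F)), continue to the next symbol.
Symbol b is a terminal. Add 'b' and stop.
FIRST(F b b) = { ';', 'b' }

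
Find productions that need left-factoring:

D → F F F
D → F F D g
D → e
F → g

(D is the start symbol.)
Yes, D has productions with common prefix 'F F'

Left-factoring is needed when two productions for the same non-terminal
share a common prefix on the right-hand side.

Productions for D:
  D → F F F
  D → F F D g
  D → e

Found common prefix 'F F' in productions for D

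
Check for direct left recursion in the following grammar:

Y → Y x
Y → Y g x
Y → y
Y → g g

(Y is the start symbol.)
Yes, Y is left-recursive

Direct left recursion occurs when N → N α for some non-terminal N (the right-hand side begins with the left-hand side itself).

Y → Y x: LEFT RECURSIVE (starts with Y)
Y → Y g x: LEFT RECURSIVE (starts with Y)
Y → y: starts with y
Y → g g: starts with g

The grammar has direct left recursion on: Y.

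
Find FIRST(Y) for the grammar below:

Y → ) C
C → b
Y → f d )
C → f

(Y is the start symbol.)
From Y → ) C:
  - ')' is a terminal: add ')' and stop
From Y → f d ):
  - f is a terminal: add 'f' and stop

Collecting: FIRST(Y) = { ')', 'f' }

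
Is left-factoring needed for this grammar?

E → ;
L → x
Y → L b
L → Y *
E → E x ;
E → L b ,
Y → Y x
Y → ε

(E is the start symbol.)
No, left-factoring is not needed

Left-factoring is needed when two productions for the same non-terminal
share a common prefix on the right-hand side.

Productions for E:
  E → ;
  E → E x ;
  E → L b ,
Productions for L:
  L → x
  L → Y *
Productions for Y:
  Y → L b
  Y → Y x
  Y → ε

No common prefixes found.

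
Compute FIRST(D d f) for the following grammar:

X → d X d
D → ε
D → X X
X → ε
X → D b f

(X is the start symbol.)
{ 'b', 'd' }

FIRST sets of the non-terminals involved (from the grammar, by fixed-point iteration):
  FIRST(D) = { 'b', 'd', ε }

To compute FIRST(D d f), process the symbols left to right:
Symbol D is a non-terminal. Add FIRST(D) \ {ε} = { 'b', 'd' }
D is nullable (ε ∈ FIRST(D)), continue to the next symbol.
Symbol d is a terminal. Add 'd' and stop.
FIRST(D d f) = { 'b', 'd' }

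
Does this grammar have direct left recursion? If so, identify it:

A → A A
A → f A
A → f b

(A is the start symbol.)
Direct left recursion occurs when N → N α for some non-terminal N (the right-hand side begins with the left-hand side itself).

A → A A: LEFT RECURSIVE (starts with A)
A → f A: starts with f
A → f b: starts with f

The grammar has direct left recursion on: A.

Answer: Yes, A is left-recursive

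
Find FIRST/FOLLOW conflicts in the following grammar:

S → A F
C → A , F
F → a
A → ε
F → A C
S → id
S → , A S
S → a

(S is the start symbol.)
No FIRST/FOLLOW conflicts.

A FIRST/FOLLOW conflict occurs when a non-terminal N has a nullable alternative N → β (β ⇒* ε) and another alternative N → α with FIRST(α) ∩ FOLLOW(N) ≠ ∅: on such a lookahead the parser cannot decide between expanding α and letting N vanish via β.

Nullable non-terminals: A.
A has a nullable alternative but only one production, so nothing to check.

C, F, S have no nullable alternative, so no FIRST/FOLLOW check is needed there.

No FIRST/FOLLOW conflicts found.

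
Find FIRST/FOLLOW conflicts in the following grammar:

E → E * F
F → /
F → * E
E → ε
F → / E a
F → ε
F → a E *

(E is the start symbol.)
A FIRST/FOLLOW conflict occurs when a non-terminal N has a nullable alternative N → β (β ⇒* ε) and another alternative N → α with FIRST(α) ∩ FOLLOW(N) ≠ ∅: on such a lookahead the parser cannot decide between expanding α and letting N vanish via β.

Nullable non-terminals: E, F.
FIRST sets used below: FIRST(E) = { '*', ε }

E: nullable alternative(s) E → ε; FOLLOW(E) = { $, '*', 'a' }
  E → E * F: FIRST \ {ε} = { '*' } — overlaps FOLLOW(E) on { '*' }: CONFLICT
  E → ε: FIRST \ {ε} = { } — this is the only nullable alternative, skip

F: nullable alternative(s) F → ε; FOLLOW(F) = { $, '*', 'a' }
  F → /: FIRST \ {ε} = { '/' } — disjoint from FOLLOW(F)
  F → * E: FIRST \ {ε} = { '*' } — overlaps FOLLOW(F) on { '*' }: CONFLICT
  F → / E a: FIRST \ {ε} = { '/' } — disjoint from FOLLOW(F)
  F → ε: FIRST \ {ε} = { } — this is the only nullable alternative, skip
  F → a E *: FIRST \ {ε} = { 'a' } — overlaps FOLLOW(F) on { 'a' }: CONFLICT

So the grammar has 3 FIRST/FOLLOW conflicts (marked CONFLICT above).

Answer: Yes. E → E '*' F with FOLLOW(E) on { '*' }; F → '*' E with FOLLOW(F) on { '*' }; F → a E '*' with FOLLOW(F) on { 'a' }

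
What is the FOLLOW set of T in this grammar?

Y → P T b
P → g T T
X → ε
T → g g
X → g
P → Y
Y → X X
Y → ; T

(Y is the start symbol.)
To compute FOLLOW(T), find every occurrence of T on a right-hand side N → α T β: add FIRST(β) \ {ε}, and if β is empty or nullable also add FOLLOW(N). Iterate to a fixed point.

In Y → P T b: T is followed by b, add FIRST(b) \ {ε} = { 'b' }
In P → g T T: T is followed by T, add FIRST(T) \ {ε} = { 'g' }
In P → g T T: T is at the end, add FOLLOW(P)
In Y → ; T: T is at the end, add FOLLOW(Y)

The FOLLOW sets referred to above (computed the same way, to a fixed point):
  FOLLOW(P) = { 'g' }
  FOLLOW(Y) = { $, 'g' }

Taking the union: FOLLOW(T) = { $, 'b', 'g' }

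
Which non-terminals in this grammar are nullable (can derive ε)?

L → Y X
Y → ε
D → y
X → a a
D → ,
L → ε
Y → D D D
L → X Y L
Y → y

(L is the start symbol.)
ε-productions: Y → ε, L → ε
So Y, L are immediately nullable.
No further non-terminal can be added: every production for the remaining non-terminals contains a terminal or a non-nullable non-terminal.
Nullable = { 'L', 'Y' }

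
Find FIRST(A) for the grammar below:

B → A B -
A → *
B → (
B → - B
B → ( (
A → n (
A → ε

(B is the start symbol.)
{ '*', 'n', ε }

To compute FIRST(A), examine every production with A on the left-hand side, reading each right-hand side left to right until a non-nullable symbol is reached.

From A → *:
  - '*' is a terminal: add '*' and stop
From A → n (:
  - n is a terminal: add 'n' and stop
From A → ε:
  - ε-production, so ε ∈ FIRST(A)

Collecting: FIRST(A) = { '*', 'n', ε }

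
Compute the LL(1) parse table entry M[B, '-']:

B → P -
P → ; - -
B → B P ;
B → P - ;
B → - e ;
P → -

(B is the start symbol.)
To find M[B, '-'], we find productions for B where '-' is in the predict set (PREDICT(N → α) = (FIRST(α) \ {ε}) ∪ (FOLLOW(N) if α ⇒* ε)).

Relevant sets:
  FIRST(P) = { '-', ';' }
  FIRST(B) = { '-', ';' }

B → P -: PREDICT = { '-', ';' }
  '-' is in predict set, so this production goes in M[B, '-']
B → B P ;: PREDICT = { '-', ';' }
  '-' is in predict set, so this production goes in M[B, '-']
B → P - ;: PREDICT = { '-', ';' }
  '-' is in predict set, so this production goes in M[B, '-']
B → - e ;: PREDICT = { '-' }
  '-' is in predict set, so this production goes in M[B, '-']

M[B, '-'] = B → P -, B → B P ;, B → P - ;, B → - e ;  (a multiply-defined cell — the grammar is not LL(1))

Answer: B → P -, B → B P ;, B → P - ;, B → - e ;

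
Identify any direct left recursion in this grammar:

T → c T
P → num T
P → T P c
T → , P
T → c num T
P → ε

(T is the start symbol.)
No direct left recursion

Direct left recursion occurs when N → N α for some non-terminal N (the right-hand side begins with the left-hand side itself).

T → c T: starts with c
P → num T: starts with num
P → T P c: starts with T
T → , P: starts with ','
T → c num T: starts with c
P → ε: starts with ε

No direct left recursion found.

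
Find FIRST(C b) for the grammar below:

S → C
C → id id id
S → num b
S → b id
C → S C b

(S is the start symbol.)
FIRST sets of the non-terminals involved (from the grammar, by fixed-point iteration):
  FIRST(C) = { 'b', 'id', 'num' }

To compute FIRST(C b), process the symbols left to right:
Symbol C is a non-terminal. Add FIRST(C) \ {ε} = { 'b', 'id', 'num' }
C is not nullable (ε ∉ FIRST(C)), so stop here.
FIRST(C b) = { 'b', 'id', 'num' }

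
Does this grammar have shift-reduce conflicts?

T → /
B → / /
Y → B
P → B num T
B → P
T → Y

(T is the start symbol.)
Yes — I1: [T → / .] vs [B → / . /]; I2: [Y → B .] vs [P → B . num T]

A shift-reduce conflict occurs when an LR(0) state has both:
  - a complete (reduce) item [A → α .] (dot at the end), and
  - a shift item [B → β . c γ] (dot before a terminal).

Augment with T' → T and build the canonical LR(0) collection (I0 = CLOSURE({[T' → . T]}), then GOTO on every symbol after a dot until no new states appear). It has 9 states:
  I0: { [B → . / /], [B → . P], [P → . B num T], [T → . /], [T → . Y], [T' → . T], [Y → . B] }  — shift
  I1: { [B → / . /], [T → / .] }  — shift, reduce
  I2: { [P → B . num T], [Y → B .] }  — shift, reduce
  I3: { [B → P .] }  — reduce
  I4: { [T' → T .] }  — accept
  I5: { [T → Y .] }  — reduce
  I6: { [B → . / /], [B → . P], [P → . B num T], [P → B num . T], [T → . /], [T → . Y], [Y → . B] }  — shift
  I7: { [P → B num T .] }  — reduce
  I8: { [B → / / .] }  — reduce

I1 contains reduce item [T → / .] and shift item [B → / . /] — shift-reduce conflict.
I2 contains reduce item [Y → B .] and shift item [P → B . num T] — shift-reduce conflict.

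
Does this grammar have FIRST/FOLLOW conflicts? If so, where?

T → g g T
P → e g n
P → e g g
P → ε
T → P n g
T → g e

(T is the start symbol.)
No FIRST/FOLLOW conflicts.

A FIRST/FOLLOW conflict occurs when a non-terminal N has a nullable alternative N → β (β ⇒* ε) and another alternative N → α with FIRST(α) ∩ FOLLOW(N) ≠ ∅: on such a lookahead the parser cannot decide between expanding α and letting N vanish via β.

Nullable non-terminals: P.

P: nullable alternative(s) P → ε; FOLLOW(P) = { 'n' }
  P → e g n: FIRST \ {ε} = { 'e' } — disjoint from FOLLOW(P)
  P → e g g: FIRST \ {ε} = { 'e' } — disjoint from FOLLOW(P)
  P → ε: FIRST \ {ε} = { } — this is the only nullable alternative, skip

T has no nullable alternative, so no FIRST/FOLLOW check is needed there.

No FIRST/FOLLOW conflicts found.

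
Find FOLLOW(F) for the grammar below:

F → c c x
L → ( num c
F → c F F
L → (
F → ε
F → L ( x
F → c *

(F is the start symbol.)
To compute FOLLOW(F), find every occurrence of F on a right-hand side N → α F β: add FIRST(β) \ {ε}, and if β is empty or nullable also add FOLLOW(N). Iterate to a fixed point.

F is the start symbol, so $ ∈ FOLLOW(F).
In F → c F F: F is followed by F, add FIRST(F) \ {ε} = { '(', 'c' }
  F is nullable, so FOLLOW(F) is also included — that is the set being defined, nothing new
In F → c F F: F is at the end; this adds FOLLOW(F) to itself — nothing new

Taking the union: FOLLOW(F) = { $, '(', 'c' }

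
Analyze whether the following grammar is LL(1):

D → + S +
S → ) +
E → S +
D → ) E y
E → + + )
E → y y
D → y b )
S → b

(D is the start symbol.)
Relevant sets:
  FIRST(S) = { ')', 'b' }

For D:
  PREDICT(D → '+' S '+') = { '+' }
  PREDICT(D → ')' E y) = { ')' }
  PREDICT(D → y b ')') = { 'y' }
For S:
  PREDICT(S → ')' '+') = { ')' }
  PREDICT(S → b) = { 'b' }
For E:
  PREDICT(E → S '+') = { ')', 'b' }
  PREDICT(E → '+' '+' ')') = { '+' }
  PREDICT(E → y y) = { 'y' }

All predict sets are disjoint. The grammar IS LL(1).

Answer: Yes, the grammar is LL(1).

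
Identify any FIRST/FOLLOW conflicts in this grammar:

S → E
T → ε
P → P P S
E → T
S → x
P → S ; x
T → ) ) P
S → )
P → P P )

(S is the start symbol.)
A FIRST/FOLLOW conflict occurs when a non-terminal N has a nullable alternative N → β (β ⇒* ε) and another alternative N → α with FIRST(α) ∩ FOLLOW(N) ≠ ∅: on such a lookahead the parser cannot decide between expanding α and letting N vanish via β.

Nullable non-terminals: E, S, T.
FIRST sets used below: FIRST(E) = { ')', ε }
E has a nullable alternative but only one production, so nothing to check.

S: nullable alternative(s) S → E; FOLLOW(S) = { $, ')', ';', 'x' }
  S → E: FIRST \ {ε} = { ')' } — this is the only nullable alternative, skip
  S → x: FIRST \ {ε} = { 'x' } — overlaps FOLLOW(S) on { 'x' }: CONFLICT
  S → ): FIRST \ {ε} = { ')' } — overlaps FOLLOW(S) on { ')' }: CONFLICT

T: nullable alternative(s) T → ε; FOLLOW(T) = { $, ')', ';', 'x' }
  T → ε: FIRST \ {ε} = { } — this is the only nullable alternative, skip
  T → ) ) P: FIRST \ {ε} = { ')' } — overlaps FOLLOW(T) on { ')' }: CONFLICT

P has no nullable alternative, so no FIRST/FOLLOW check is needed there.

So the grammar has 3 FIRST/FOLLOW conflicts (marked CONFLICT above).

Answer: Yes. S → x with FOLLOW(S) on { 'x' }; S → ')' with FOLLOW(S) on { ')' }; T → ')' ')' P with FOLLOW(T) on { ')' }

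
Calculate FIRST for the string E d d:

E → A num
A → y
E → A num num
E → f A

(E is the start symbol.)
{ 'f', 'y' }

FIRST sets of the non-terminals involved (from the grammar, by fixed-point iteration):
  FIRST(E) = { 'f', 'y' }

To compute FIRST(E d d), process the symbols left to right:
Symbol E is a non-terminal. Add FIRST(E) \ {ε} = { 'f', 'y' }
E is not nullable (ε ∉ FIRST(E)), so stop here.
FIRST(E d d) = { 'f', 'y' }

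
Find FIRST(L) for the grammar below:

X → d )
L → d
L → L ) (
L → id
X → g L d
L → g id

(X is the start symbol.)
{ 'd', 'g', 'id' }

To compute FIRST(L), examine every production with L on the left-hand side, reading each right-hand side left to right until a non-nullable symbol is reached.

From L → d:
  - d is a terminal: add 'd' and stop
From L → L ) (:
  - L is the symbol being defined: contributes nothing new
    L is not nullable, so stop
From L → id:
  - id is a terminal: add 'id' and stop
From L → g id:
  - g is a terminal: add 'g' and stop

Collecting: FIRST(L) = { 'd', 'g', 'id' }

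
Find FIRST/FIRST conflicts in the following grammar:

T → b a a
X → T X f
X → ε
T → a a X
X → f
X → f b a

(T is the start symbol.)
A FIRST/FIRST conflict occurs when two productions N → α and N → β for the same non-terminal have FIRST(α) ∩ FIRST(β) ≠ ∅ (with ε ∈ FIRST of a nullable right-hand side, so two nullable alternatives also conflict).

FIRST sets of the non-terminals at (or reachable through a nullable prefix from) the front of some alternative:
  FIRST(T) = { 'a', 'b' }

Productions for T:
  T → b a a: FIRST = { 'b' }
  T → a a X: FIRST = { 'a' }
Productions for X:
  X → T X f: FIRST = { 'a', 'b' }
  X → ε: FIRST = { ε }
  X → f: FIRST = { 'f' }
  X → f b a: FIRST = { 'f' }

Conflict for X: X → f and X → f b a
  Overlap: { 'f' }

Answer: Yes. X → f / X → f b a on { 'f' }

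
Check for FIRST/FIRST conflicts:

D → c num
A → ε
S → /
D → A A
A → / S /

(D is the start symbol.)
A FIRST/FIRST conflict occurs when two productions N → α and N → β for the same non-terminal have FIRST(α) ∩ FIRST(β) ≠ ∅ (with ε ∈ FIRST of a nullable right-hand side, so two nullable alternatives also conflict).

FIRST sets of the non-terminals at (or reachable through a nullable prefix from) the front of some alternative:
  FIRST(A) = { '/', ε }

Productions for D:
  D → c num: FIRST = { 'c' }
  D → A A: FIRST = { '/', ε }
Productions for A:
  A → ε: FIRST = { ε }
  A → / S /: FIRST = { '/' }
S has only one production, so no FIRST/FIRST conflict is possible there.

All alternatives of each non-terminal have pairwise disjoint FIRST sets.

Answer: No FIRST/FIRST conflicts.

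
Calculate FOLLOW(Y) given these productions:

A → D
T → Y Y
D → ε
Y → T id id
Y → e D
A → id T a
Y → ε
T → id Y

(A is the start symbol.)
{ 'a', 'e', 'id' }

To compute FOLLOW(Y), find every occurrence of Y on a right-hand side N → α Y β: add FIRST(β) \ {ε}, and if β is empty or nullable also add FOLLOW(N). Iterate to a fixed point.

In T → Y Y: Y is followed by Y, add FIRST(Y) \ {ε} = { 'e', 'id' }
  Y is nullable, so also add FOLLOW(T)
In T → Y Y: Y is at the end, add FOLLOW(T)
In T → id Y: Y is at the end, add FOLLOW(T)

The FOLLOW sets referred to above (computed the same way, to a fixed point):
  FOLLOW(T) = { 'a', 'id' }

Taking the union: FOLLOW(Y) = { 'a', 'e', 'id' }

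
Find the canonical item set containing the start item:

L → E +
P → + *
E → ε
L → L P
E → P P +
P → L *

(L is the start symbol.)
{ [E → . P P +], [E → .], [L → . E +], [L → . L P], [L' → . L], [P → . + *], [P → . L *] }

First, augment the grammar with L' → L
I₀ = CLOSURE({ [L' → . L] }):
  [L' → . L] has the dot before L: add [L → . E +], [L → . L P]
  [L → . E +] has the dot before E: add [E → .], [E → . P P +]
  [E → . P P +] has the dot before P: add [P → . + *], [P → . L *]
No further items can be added.

I₀ = { [E → . P P +], [E → .], [L → . E +], [L → . L P], [L' → . L], [P → . + *], [P → . L *] }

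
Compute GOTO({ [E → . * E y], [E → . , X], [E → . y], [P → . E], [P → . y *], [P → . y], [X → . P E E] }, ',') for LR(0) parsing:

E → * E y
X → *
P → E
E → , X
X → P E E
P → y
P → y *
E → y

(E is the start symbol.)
GOTO(I, ',') = CLOSURE({ [A → αX.β] : [A → α.Xβ] ∈ I, X = ',' })

Items with dot before ',', with the dot advanced:
  [E → . , X] → [E → , . X]
Closure of the advanced items:
  [E → , . X] has the dot before X: add [X → . *], [X → . P E E]
  [X → . P E E] has the dot before P: add [P → . E], [P → . y], [P → . y *]
  [P → . E] has the dot before E: add [E → . * E y], [E → . , X], [E → . y]

GOTO = { [E → , . X], [E → . * E y], [E → . , X], [E → . y], [P → . E], [P → . y *], [P → . y], [X → . *], [X → . P E E] }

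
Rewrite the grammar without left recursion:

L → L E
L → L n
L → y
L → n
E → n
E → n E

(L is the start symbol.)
L → y L'
L → n L'
L' → E L'
L' → n L'
L' → ε
E → n
E → n E

L is directly left-recursive. The standard transformation for
  A → A α₁ | ... | A α_m | β₁ | ... | β_n
is
  A  → β₁ A' | ... | β_n A'
  A' → α₁ A' | ... | α_m A' | ε

L → y becomes L → y L'
L → n becomes L → n L'
L → L E becomes L' → E L'
L → L n becomes L' → n L'
Add L' → ε

Productions for other non-terminals are unchanged:
  E → n
  E → n E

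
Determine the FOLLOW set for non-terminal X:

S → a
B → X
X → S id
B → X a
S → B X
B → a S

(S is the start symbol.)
{ $, 'a', 'id' }

In B → X: X is at the end, add FOLLOW(B)
In B → X a: X is followed by a, add FIRST(a) \ {ε} = { 'a' }
In S → B X: X is at the end, add FOLLOW(S)

The FOLLOW sets referred to above (computed the same way, to a fixed point):
  FOLLOW(B) = { 'a' }
  FOLLOW(S) = { $, 'a', 'id' }

Taking the union: FOLLOW(X) = { $, 'a', 'id' }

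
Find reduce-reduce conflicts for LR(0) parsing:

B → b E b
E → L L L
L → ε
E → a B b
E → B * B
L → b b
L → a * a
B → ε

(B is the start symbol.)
Yes — I2: [B → .] vs [L → .]; I7: [B → .] vs [L → .]; I8: [B → .] vs [L → .]

A reduce-reduce conflict occurs when an LR(0) state has two complete items [A → α .] and [B → β .] — both call for a reduction, and with no lookahead the parser cannot choose between them.

Augment with B' → B and build the canonical LR(0) collection (I0 = CLOSURE({[B' → . B]}), then GOTO on every symbol after a dot until no new states appear). It has 21 states:
  I0: { [B → . b E b], [B → .], [B' → . B] }  — shift, reduce
  I1: { [B' → B .] }  — accept
  I2: { [B → . b E b], [B → .], [B → b . E b], [E → . B * B], [E → . L L L], [E → . a B b], [L → . a * a], [L → . b b], [L → .] }  — shift, 2 reduces
  I3: { [E → B . * B] }  — shift
  I4: { [B → b E . b] }  — shift
  I5: { [E → L . L L], [L → . a * a], [L → . b b], [L → .] }  — shift, reduce
  I6: { [B → . b E b], [B → .], [E → a . B b], [L → a . * a] }  — shift, reduce
  I7: { [B → . b E b], [B → .], [B → b . E b], [E → . B * B], [E → . L L L], [E → . a B b], [L → . a * a], [L → . b b], [L → .], [L → b . b] }  — shift, 2 reduces
  I8: { [B → . b E b], [B → .], [B → b . E b], [E → . B * B], [E → . L L L], [E → . a B b], [L → . a * a], [L → . b b], [L → .], [L → b . b], [L → b b .] }  — shift, 3 reduces
  I9: { [L → a * . a] }  — shift
  I10: { [E → a B . b] }  — shift
  I11: { [E → a B b .] }  — reduce
  I12: { [L → a * a .] }  — reduce
  I13: { [E → L L . L], [L → . a * a], [L → . b b], [L → .] }  — shift, reduce
  I14: { [L → a . * a] }  — shift
  I15: { [L → b . b] }  — shift
  I16: { [L → b b .] }  — reduce
  I17: { [E → L L L .] }  — reduce
  I18: { [B → b E b .] }  — reduce
  I19: { [B → . b E b], [B → .], [E → B * . B] }  — shift, reduce
  I20: { [E → B * B .] }  — reduce

I2 contains complete items [B → .], [L → .] — reduce-reduce conflict.
I7 contains complete items [B → .], [L → .] — reduce-reduce conflict.
I8 contains complete items [B → .], [L → .], [L → b b .] — reduce-reduce conflict.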